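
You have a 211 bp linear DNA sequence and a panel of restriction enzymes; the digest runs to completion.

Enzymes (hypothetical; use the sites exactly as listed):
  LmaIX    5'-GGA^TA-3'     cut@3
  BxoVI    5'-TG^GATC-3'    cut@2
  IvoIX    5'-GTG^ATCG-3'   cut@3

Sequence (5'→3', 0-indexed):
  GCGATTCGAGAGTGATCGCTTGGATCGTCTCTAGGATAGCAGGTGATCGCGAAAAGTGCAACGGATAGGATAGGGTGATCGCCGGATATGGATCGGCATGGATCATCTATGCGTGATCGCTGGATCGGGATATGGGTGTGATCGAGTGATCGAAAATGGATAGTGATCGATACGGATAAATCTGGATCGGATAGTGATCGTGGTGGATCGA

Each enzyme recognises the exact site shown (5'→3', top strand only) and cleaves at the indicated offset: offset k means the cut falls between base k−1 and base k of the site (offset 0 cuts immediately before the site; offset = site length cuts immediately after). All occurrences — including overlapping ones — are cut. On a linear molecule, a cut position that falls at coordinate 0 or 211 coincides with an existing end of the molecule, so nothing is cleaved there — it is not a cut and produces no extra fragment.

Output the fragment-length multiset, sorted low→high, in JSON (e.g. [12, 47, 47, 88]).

[4,5,5,5,6,7,7,7,8,8,8,8,9,9,9,10,10,11,12,14,14,15,20]

Scan for sites:
  LmaIX (GGATA, off=3): starts [33, 62, 67, 83, 127, 157, 173, 188] → cuts [36, 65, 70, 86, 130, 160, 176, 191]
  BxoVI (TGGATC, off=2): starts [20, 88, 98, 120, 182, 203] → cuts [22, 90, 100, 122, 184, 205]
  IvoIX (GTGATCG, off=3): starts [11, 42, 74, 112, 137, 145, 162, 193] → cuts [14, 45, 77, 115, 140, 148, 165, 196]

Pooled cuts: [14, 22, 36, 45, 65, 70, 77, 86, 90, 100, 115, 122, 130, 140, 148, 160, 165, 176, 184, 191, 196, 205]

Fragments:
  [0,14): 14 bp
  [14,22): 8 bp
  [22,36): 14 bp
  [36,45): 9 bp
  [45,65): 20 bp
  [65,70): 5 bp
  [70,77): 7 bp
  [77,86): 9 bp
  [86,90): 4 bp
  [90,100): 10 bp
  [100,115): 15 bp
  [115,122): 7 bp
  [122,130): 8 bp
  [130,140): 10 bp
  [140,148): 8 bp
  [148,160): 12 bp
  [160,165): 5 bp
  [165,176): 11 bp
  [176,184): 8 bp
  [184,191): 7 bp
  [191,196): 5 bp
  [196,205): 9 bp
  [205,211): 6 bp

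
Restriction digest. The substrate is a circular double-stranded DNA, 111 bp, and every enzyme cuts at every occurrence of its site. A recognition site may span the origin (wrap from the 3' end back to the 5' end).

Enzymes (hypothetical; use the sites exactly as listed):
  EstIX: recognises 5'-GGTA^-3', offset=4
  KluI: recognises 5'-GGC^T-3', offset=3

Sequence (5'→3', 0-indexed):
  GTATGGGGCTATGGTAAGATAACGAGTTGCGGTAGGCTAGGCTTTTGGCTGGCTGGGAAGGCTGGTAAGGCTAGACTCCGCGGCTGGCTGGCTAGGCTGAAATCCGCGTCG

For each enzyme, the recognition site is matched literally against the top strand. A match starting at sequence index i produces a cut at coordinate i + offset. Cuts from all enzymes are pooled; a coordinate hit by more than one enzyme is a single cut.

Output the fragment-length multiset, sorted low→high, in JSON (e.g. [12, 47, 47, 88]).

Site scan:
  EstIX GGTA/4: at [12, 30, 63, 110] ⇒ [3, 16, 34, 67]
  KluI GGCT/3: at [6, 34, 39, 46, 50, 59, 68, 81, 85, 89, 94] ⇒ [9, 37, 42, 49, 53, 62, 71, 84, 88, 92, 97]

All cut coordinates (distinct, sorted): [3, 9, 16, 34, 37, 42, 49, 53, 62, 67, 71, 84, 88, 92, 97]

Fragments:
  3→9: 6 bp
  9→16: 7 bp
  16→34: 18 bp
  34→37: 3 bp
  37→42: 5 bp
  42→49: 7 bp
  49→53: 4 bp
  53→62: 9 bp
  62→67: 5 bp
  67→71: 4 bp
  71→84: 13 bp
  84→88: 4 bp
  88→92: 4 bp
  92→97: 5 bp
  97→3 (wrap): 111-97+3 = 17 bp

[3,4,4,4,4,5,5,5,6,7,7,9,13,17,18]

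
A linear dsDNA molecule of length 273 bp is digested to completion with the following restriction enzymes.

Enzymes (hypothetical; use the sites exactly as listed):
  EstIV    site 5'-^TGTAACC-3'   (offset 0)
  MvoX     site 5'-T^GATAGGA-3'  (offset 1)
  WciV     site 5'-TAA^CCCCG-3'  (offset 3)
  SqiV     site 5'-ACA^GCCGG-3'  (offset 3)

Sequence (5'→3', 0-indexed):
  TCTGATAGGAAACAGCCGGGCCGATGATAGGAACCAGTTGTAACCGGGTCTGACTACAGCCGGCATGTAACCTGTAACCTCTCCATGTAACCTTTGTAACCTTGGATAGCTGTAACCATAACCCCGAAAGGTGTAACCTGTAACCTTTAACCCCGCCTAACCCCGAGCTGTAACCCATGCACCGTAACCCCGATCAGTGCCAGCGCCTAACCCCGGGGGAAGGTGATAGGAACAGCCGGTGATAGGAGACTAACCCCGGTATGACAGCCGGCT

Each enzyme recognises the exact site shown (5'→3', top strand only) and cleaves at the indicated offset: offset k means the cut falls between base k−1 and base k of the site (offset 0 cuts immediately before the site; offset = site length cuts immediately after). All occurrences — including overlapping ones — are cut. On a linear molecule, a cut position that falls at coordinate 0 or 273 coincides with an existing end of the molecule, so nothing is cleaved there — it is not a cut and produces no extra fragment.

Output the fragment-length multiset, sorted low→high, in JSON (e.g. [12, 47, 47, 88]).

Site scan:
  EstIV TGTAACC/0: at [38, 65, 72, 85, 94, 110, 131, 138, 168] ⇒ [38, 65, 72, 85, 94, 110, 131, 138, 168]
  MvoX TGATAGGA/1: at [2, 24, 223, 239] ⇒ [3, 25, 224, 240]
  WciV TAACCCCG/3: at [118, 147, 157, 184, 207, 250] ⇒ [121, 150, 160, 187, 210, 253]
  SqiV ACAGCCGG/3: at [11, 55, 231, 263] ⇒ [14, 58, 234, 266]

Pooled cuts: [3, 14, 25, 38, 58, 65, 72, 85, 94, 110, 121, 131, 138, 150, 160, 168, 187, 210, 224, 234, 240, 253, 266]

Fragments:
  [0,3): 3 bp
  [3,14): 11 bp
  [14,25): 11 bp
  [25,38): 13 bp
  [38,58): 20 bp
  [58,65): 7 bp
  [65,72): 7 bp
  [72,85): 13 bp
  [85,94): 9 bp
  [94,110): 16 bp
  [110,121): 11 bp
  [121,131): 10 bp
  [131,138): 7 bp
  [138,150): 12 bp
  [150,160): 10 bp
  [160,168): 8 bp
  [168,187): 19 bp
  [187,210): 23 bp
  [210,224): 14 bp
  [224,234): 10 bp
  [234,240): 6 bp
  [240,253): 13 bp
  [253,266): 13 bp
  [266,273): 7 bp

[3,6,7,7,7,7,8,9,10,10,10,11,11,11,12,13,13,13,13,14,16,19,20,23]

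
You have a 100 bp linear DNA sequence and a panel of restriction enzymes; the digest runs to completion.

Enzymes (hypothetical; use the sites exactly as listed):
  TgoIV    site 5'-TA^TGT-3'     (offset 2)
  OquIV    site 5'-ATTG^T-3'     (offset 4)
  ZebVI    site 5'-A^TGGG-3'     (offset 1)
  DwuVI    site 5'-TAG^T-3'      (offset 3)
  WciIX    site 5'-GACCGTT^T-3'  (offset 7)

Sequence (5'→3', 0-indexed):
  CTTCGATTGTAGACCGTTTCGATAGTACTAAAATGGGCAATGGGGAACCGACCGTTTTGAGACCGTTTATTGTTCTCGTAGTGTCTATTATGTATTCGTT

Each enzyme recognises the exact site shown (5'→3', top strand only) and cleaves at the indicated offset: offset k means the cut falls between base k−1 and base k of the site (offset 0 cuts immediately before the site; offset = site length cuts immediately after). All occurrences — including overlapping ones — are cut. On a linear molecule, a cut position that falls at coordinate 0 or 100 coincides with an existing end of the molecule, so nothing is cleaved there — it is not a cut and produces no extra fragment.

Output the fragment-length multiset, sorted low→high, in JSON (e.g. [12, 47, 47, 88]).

Site scan:
  TgoIV TATGT/2: at [88] ⇒ [90]
  OquIV ATTGT/4: at [5, 68] ⇒ [9, 72]
  ZebVI ATGGG/1: at [32, 39] ⇒ [33, 40]
  DwuVI TAGT/3: at [22, 78] ⇒ [25, 81]
  WciIX GACCGTTT/7: at [11, 49, 60] ⇒ [18, 56, 67]

Pooled cuts: [9, 18, 25, 33, 40, 56, 67, 72, 81, 90]

Fragments:
  [0,9): 9 bp
  [9,18): 9 bp
  [18,25): 7 bp
  [25,33): 8 bp
  [33,40): 7 bp
  [40,56): 16 bp
  [56,67): 11 bp
  [67,72): 5 bp
  [72,81): 9 bp
  [81,90): 9 bp
  [90,100): 10 bp

[5,7,7,8,9,9,9,9,10,11,16]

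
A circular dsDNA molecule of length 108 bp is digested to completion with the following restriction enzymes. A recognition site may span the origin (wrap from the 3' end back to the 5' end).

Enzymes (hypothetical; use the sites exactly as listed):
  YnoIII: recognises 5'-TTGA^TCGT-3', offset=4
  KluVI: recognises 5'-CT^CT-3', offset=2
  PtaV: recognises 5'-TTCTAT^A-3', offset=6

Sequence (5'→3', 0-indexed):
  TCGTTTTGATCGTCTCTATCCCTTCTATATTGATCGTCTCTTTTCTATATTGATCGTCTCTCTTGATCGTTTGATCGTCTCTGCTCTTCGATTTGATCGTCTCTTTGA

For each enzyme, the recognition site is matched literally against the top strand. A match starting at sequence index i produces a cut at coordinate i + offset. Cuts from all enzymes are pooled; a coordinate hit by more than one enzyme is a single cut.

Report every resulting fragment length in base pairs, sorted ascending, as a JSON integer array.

Scan for sites:
  YnoIII TTGATCGT/4: at [5, 29, 49, 62, 70, 92, 104] ⇒ [0, 9, 33, 53, 66, 74, 96]
  KluVI CTCT/2: at [13, 37, 57, 59, 78, 83, 100] ⇒ [15, 39, 59, 61, 80, 85, 102]
  PtaV TTCTATA/6: at [22, 42] ⇒ [28, 48]

Pooled cuts: [0, 9, 15, 28, 33, 39, 48, 53, 59, 61, 66, 74, 80, 85, 96, 102]

Fragment lengths:
  0→9: 9 bp
  9→15: 6 bp
  15→28: 13 bp
  28→33: 5 bp
  33→39: 6 bp
  39→48: 9 bp
  48→53: 5 bp
  53→59: 6 bp
  59→61: 2 bp
  61→66: 5 bp
  66→74: 8 bp
  74→80: 6 bp
  80→85: 5 bp
  85→96: 11 bp
  96→102: 6 bp
  102→0 (wrap): 108-102+0 = 6 bp

[2,5,5,5,5,6,6,6,6,6,6,8,9,9,11,13]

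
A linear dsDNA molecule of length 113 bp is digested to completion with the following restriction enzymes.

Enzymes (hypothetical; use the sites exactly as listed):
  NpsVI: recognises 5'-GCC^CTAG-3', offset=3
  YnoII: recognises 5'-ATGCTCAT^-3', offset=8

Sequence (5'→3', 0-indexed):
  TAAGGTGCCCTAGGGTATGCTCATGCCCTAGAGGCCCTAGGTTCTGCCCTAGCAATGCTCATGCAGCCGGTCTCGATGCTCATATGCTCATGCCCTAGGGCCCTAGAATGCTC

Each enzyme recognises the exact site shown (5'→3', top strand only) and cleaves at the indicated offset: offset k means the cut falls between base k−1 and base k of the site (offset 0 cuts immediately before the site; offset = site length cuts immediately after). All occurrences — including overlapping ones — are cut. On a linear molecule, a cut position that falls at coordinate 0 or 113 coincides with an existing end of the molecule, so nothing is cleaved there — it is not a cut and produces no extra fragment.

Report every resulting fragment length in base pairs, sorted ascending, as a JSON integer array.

[3,3,8,8,9,9,11,12,14,15,21]

Scan for sites:
  NpsVI GCCCTAG/3: at [6, 24, 33, 45, 91, 99] ⇒ [9, 27, 36, 48, 94, 102]
  YnoII ATGCTCAT/8: at [16, 54, 75, 83] ⇒ [24, 62, 83, 91]

All cut coordinates (distinct, sorted): [9, 24, 27, 36, 48, 62, 83, 91, 94, 102]

Fragments:
  [0,9): 9 bp
  [9,24): 15 bp
  [24,27): 3 bp
  [27,36): 9 bp
  [36,48): 12 bp
  [48,62): 14 bp
  [62,83): 21 bp
  [83,91): 8 bp
  [91,94): 3 bp
  [94,102): 8 bp
  [102,113): 11 bp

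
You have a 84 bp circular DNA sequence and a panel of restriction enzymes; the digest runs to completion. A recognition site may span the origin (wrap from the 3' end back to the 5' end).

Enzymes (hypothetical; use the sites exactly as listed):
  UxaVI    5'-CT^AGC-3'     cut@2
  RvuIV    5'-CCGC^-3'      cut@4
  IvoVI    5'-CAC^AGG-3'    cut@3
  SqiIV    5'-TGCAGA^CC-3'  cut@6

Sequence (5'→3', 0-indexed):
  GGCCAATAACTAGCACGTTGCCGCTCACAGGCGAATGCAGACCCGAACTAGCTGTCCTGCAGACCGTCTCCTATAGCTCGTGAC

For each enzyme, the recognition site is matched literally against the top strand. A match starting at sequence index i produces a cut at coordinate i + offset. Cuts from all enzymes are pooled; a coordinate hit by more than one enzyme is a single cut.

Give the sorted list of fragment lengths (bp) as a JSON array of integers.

[4,8,13,13,14,32]

Site scan:
  UxaVI (CTAGC, off=2): starts [9, 47] → cuts [11, 49]
  RvuIV (CCGC, off=4): starts [20] → cuts [24]
  IvoVI (CACAGG, off=3): starts [25] → cuts [28]
  SqiIV (TGCAGACC, off=6): starts [35, 57] → cuts [41, 63]

All cut coordinates (distinct, sorted): [11, 24, 28, 41, 49, 63]

Fragments:
  11→24: 13 bp
  24→28: 4 bp
  28→41: 13 bp
  41→49: 8 bp
  49→63: 14 bp
  63→11 (wrap): 84-63+11 = 32 bp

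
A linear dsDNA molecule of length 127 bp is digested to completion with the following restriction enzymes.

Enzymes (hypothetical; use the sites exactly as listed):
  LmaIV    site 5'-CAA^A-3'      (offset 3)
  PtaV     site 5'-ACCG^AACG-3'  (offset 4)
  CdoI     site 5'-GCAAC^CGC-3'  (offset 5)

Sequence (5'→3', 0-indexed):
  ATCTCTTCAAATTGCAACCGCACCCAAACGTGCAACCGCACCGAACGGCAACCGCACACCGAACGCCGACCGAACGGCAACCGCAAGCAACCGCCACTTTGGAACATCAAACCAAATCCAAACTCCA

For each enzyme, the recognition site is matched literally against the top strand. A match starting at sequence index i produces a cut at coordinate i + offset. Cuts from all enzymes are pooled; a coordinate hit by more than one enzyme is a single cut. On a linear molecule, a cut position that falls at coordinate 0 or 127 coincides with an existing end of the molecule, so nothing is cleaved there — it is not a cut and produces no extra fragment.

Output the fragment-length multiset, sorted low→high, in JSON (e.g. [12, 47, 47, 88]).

Per-enzyme occurrences:
  LmaIV CAAA/3: at [7, 24, 107, 112, 118] ⇒ [10, 27, 110, 115, 121]
  PtaV ACCGAACG/4: at [39, 57, 68] ⇒ [43, 61, 72]
  CdoI GCAACCGC/5: at [13, 31, 47, 76, 86] ⇒ [18, 36, 52, 81, 91]

Pooled cuts: [10, 18, 27, 36, 43, 52, 61, 72, 81, 91, 110, 115, 121]

Fragment lengths:
  [0,10): 10 bp
  [10,18): 8 bp
  [18,27): 9 bp
  [27,36): 9 bp
  [36,43): 7 bp
  [43,52): 9 bp
  [52,61): 9 bp
  [61,72): 11 bp
  [72,81): 9 bp
  [81,91): 10 bp
  [91,110): 19 bp
  [110,115): 5 bp
  [115,121): 6 bp
  [121,127): 6 bp

[5,6,6,7,8,9,9,9,9,9,10,10,11,19]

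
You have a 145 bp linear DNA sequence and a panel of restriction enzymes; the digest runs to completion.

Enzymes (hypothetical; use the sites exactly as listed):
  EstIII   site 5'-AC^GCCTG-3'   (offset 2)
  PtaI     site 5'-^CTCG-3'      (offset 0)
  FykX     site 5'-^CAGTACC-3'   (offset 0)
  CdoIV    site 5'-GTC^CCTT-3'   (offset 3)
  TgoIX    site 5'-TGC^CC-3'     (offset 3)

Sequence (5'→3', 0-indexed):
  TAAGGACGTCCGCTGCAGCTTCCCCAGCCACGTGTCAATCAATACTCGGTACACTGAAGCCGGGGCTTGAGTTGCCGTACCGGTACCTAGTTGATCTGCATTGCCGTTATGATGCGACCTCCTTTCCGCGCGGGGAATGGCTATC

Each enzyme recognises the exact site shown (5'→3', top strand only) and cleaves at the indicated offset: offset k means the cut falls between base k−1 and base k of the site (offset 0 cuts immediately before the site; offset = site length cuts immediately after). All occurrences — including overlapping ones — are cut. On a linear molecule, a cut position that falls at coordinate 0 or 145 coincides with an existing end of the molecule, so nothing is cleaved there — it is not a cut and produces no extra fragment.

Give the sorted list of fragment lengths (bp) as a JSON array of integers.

Scan for sites:
  EstIII (ACGCCTG, off=2): no sites
  PtaI (CTCG, off=0): starts [44] → cuts [44]
  FykX (CAGTACC, off=0): no sites
  CdoIV (GTCCCTT, off=3): no sites
  TgoIX (TGCCC, off=3): no sites

Pooled cuts: [44]

Fragments:
  [0,44): 44 bp
  [44,145): 101 bp

[44,101]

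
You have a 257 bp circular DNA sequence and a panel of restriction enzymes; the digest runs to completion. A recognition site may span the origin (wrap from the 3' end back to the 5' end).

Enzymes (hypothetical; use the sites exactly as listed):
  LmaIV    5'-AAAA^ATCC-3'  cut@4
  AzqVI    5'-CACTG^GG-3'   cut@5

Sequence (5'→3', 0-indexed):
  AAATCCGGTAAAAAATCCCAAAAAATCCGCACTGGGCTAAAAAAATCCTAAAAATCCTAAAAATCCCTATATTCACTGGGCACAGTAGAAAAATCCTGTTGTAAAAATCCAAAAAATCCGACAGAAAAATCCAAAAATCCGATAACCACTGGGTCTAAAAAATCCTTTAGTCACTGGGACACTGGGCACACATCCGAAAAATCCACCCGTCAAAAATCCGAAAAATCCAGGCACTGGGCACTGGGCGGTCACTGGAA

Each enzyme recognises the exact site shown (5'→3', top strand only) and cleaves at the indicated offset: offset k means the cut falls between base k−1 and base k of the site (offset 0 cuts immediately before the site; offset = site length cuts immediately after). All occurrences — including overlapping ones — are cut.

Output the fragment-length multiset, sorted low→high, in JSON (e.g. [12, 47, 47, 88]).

[7,8,8,9,9,9,9,10,10,10,10,12,12,13,14,14,15,15,15,16,16,16]

Site scan:
  LmaIV (AAAAATCC, off=4): starts [10, 20, 40, 49, 58, 88, 102, 111, 124, 132, 157, 196, 211, 220, 255] → cuts [2, 14, 24, 44, 53, 62, 92, 106, 115, 128, 136, 161, 200, 215, 224]
  AzqVI (CACTGGG, off=5): starts [29, 73, 146, 171, 179, 231, 238] → cuts [34, 78, 151, 176, 184, 236, 243]

Pooled cuts: [2, 14, 24, 34, 44, 53, 62, 78, 92, 106, 115, 128, 136, 151, 161, 176, 184, 200, 215, 224, 236, 243]

Fragments:
  2→14: 12 bp
  14→24: 10 bp
  24→34: 10 bp
  34→44: 10 bp
  44→53: 9 bp
  53→62: 9 bp
  62→78: 16 bp
  78→92: 14 bp
  92→106: 14 bp
  106→115: 9 bp
  115→128: 13 bp
  128→136: 8 bp
  136→151: 15 bp
  151→161: 10 bp
  161→176: 15 bp
  176→184: 8 bp
  184→200: 16 bp
  200→215: 15 bp
  215→224: 9 bp
  224→236: 12 bp
  236→243: 7 bp
  243→2 (wrap): 257-243+2 = 16 bp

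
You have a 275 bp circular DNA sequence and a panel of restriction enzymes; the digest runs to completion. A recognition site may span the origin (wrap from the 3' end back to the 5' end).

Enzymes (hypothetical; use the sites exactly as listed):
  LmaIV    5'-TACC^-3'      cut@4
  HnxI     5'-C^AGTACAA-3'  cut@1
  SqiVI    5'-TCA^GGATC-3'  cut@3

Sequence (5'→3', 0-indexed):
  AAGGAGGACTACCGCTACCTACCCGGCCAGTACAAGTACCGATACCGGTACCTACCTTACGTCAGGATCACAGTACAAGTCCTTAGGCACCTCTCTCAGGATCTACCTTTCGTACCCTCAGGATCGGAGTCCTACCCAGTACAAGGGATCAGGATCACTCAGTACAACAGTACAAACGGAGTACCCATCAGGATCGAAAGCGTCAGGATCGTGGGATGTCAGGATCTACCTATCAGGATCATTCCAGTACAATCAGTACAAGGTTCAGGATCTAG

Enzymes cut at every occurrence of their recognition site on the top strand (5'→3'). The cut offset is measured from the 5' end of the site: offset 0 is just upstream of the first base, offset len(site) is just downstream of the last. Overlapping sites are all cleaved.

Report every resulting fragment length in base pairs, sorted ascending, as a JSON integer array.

Scan for sites:
  LmaIV (TACC, off=4): starts [9, 15, 19, 36, 42, 48, 52, 103, 112, 132, 181, 226] → cuts [13, 19, 23, 40, 46, 52, 56, 107, 116, 136, 185, 230]
  HnxI (CAGTACAA, off=1): starts [27, 70, 136, 159, 167, 244, 253] → cuts [28, 71, 137, 160, 168, 245, 254]
  SqiVI (TCAGGATC, off=3): starts [61, 95, 117, 148, 187, 202, 218, 232, 264] → cuts [64, 98, 120, 151, 190, 205, 221, 235, 267]

All cut coordinates (distinct, sorted): [13, 19, 23, 28, 40, 46, 52, 56, 64, 71, 98, 107, 116, 120, 136, 137, 151, 160, 168, 185, 190, 205, 221, 230, 235, 245, 254, 267]

Fragment lengths:
  13→19: 6 bp
  19→23: 4 bp
  23→28: 5 bp
  28→40: 12 bp
  40→46: 6 bp
  46→52: 6 bp
  52→56: 4 bp
  56→64: 8 bp
  64→71: 7 bp
  71→98: 27 bp
  98→107: 9 bp
  107→116: 9 bp
  116→120: 4 bp
  120→136: 16 bp
  136→137: 1 bp
  137→151: 14 bp
  151→160: 9 bp
  160→168: 8 bp
  168→185: 17 bp
  185→190: 5 bp
  190→205: 15 bp
  205→221: 16 bp
  221→230: 9 bp
  230→235: 5 bp
  235→245: 10 bp
  245→254: 9 bp
  254→267: 13 bp
  267→13 (wrap): 275-267+13 = 21 bp

[1,4,4,4,5,5,5,6,6,6,7,8,8,9,9,9,9,9,10,12,13,14,15,16,16,17,21,27]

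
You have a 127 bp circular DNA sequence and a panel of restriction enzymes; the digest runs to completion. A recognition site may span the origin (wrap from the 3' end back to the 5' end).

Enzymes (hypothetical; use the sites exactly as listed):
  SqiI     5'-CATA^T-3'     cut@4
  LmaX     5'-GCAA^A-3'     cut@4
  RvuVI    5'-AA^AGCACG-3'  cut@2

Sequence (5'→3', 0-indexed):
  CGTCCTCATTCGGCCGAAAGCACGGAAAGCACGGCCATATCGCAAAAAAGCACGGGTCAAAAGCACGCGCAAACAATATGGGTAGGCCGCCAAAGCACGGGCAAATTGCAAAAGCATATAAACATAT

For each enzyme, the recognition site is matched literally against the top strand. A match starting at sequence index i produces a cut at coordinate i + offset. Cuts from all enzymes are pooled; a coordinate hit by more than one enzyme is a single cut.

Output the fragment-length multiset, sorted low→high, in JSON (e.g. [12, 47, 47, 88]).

Site scan:
  SqiI CATAT/4: at [35, 114, 122] ⇒ [39, 118, 126]
  LmaX GCAAA/4: at [41, 68, 100, 107] ⇒ [45, 72, 104, 111]
  RvuVI AAAGCACG/2: at [16, 25, 46, 59, 91] ⇒ [18, 27, 48, 61, 93]

All cut coordinates (distinct, sorted): [18, 27, 39, 45, 48, 61, 72, 93, 104, 111, 118, 126]

Fragments:
  18→27: 9 bp
  27→39: 12 bp
  39→45: 6 bp
  45→48: 3 bp
  48→61: 13 bp
  61→72: 11 bp
  72→93: 21 bp
  93→104: 11 bp
  104→111: 7 bp
  111→118: 7 bp
  118→126: 8 bp
  126→18 (wrap): 127-126+18 = 19 bp

[3,6,7,7,8,9,11,11,12,13,19,21]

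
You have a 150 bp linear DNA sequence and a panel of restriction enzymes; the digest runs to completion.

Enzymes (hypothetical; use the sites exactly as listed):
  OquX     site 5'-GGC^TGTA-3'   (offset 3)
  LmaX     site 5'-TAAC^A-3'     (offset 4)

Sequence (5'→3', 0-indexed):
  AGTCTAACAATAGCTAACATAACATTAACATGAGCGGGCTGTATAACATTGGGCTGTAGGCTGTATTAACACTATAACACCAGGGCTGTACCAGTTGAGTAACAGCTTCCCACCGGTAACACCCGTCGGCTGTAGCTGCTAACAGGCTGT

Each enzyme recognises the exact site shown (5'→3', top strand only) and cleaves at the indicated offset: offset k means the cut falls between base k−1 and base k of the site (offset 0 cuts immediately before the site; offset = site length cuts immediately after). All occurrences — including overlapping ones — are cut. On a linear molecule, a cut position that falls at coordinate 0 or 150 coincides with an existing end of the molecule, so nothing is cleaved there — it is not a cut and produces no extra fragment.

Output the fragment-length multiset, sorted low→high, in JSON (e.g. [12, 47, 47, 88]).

[5,6,7,7,7,8,8,8,8,9,10,10,10,13,17,17]

Site scan:
  OquX GGCTGTA/3: at [36, 51, 58, 83, 127] ⇒ [39, 54, 61, 86, 130]
  LmaX TAACA/4: at [4, 14, 19, 25, 43, 66, 74, 99, 116, 139] ⇒ [8, 18, 23, 29, 47, 70, 78, 103, 120, 143]

Pooled cuts: [8, 18, 23, 29, 39, 47, 54, 61, 70, 78, 86, 103, 120, 130, 143]

Fragments:
  [0,8): 8 bp
  [8,18): 10 bp
  [18,23): 5 bp
  [23,29): 6 bp
  [29,39): 10 bp
  [39,47): 8 bp
  [47,54): 7 bp
  [54,61): 7 bp
  [61,70): 9 bp
  [70,78): 8 bp
  [78,86): 8 bp
  [86,103): 17 bp
  [103,120): 17 bp
  [120,130): 10 bp
  [130,143): 13 bp
  [143,150): 7 bp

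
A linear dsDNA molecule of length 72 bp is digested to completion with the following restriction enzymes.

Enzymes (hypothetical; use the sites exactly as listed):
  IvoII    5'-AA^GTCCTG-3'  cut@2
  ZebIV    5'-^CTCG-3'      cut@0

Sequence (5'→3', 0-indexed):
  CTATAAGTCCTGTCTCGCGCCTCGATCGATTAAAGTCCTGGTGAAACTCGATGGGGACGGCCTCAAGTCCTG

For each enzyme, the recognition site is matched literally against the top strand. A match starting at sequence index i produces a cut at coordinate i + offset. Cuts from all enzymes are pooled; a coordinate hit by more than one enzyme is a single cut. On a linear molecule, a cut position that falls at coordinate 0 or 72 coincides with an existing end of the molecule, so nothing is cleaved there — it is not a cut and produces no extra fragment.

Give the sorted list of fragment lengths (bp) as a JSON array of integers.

[6,6,7,7,12,14,20]

Per-enzyme occurrences:
  IvoII AAGTCCTG/2: at [4, 32, 64] ⇒ [6, 34, 66]
  ZebIV CTCG/0: at [13, 20, 46] ⇒ [13, 20, 46]

Pooled cuts: [6, 13, 20, 34, 46, 66]

Fragment lengths:
  [0,6): 6 bp
  [6,13): 7 bp
  [13,20): 7 bp
  [20,34): 14 bp
  [34,46): 12 bp
  [46,66): 20 bp
  [66,72): 6 bp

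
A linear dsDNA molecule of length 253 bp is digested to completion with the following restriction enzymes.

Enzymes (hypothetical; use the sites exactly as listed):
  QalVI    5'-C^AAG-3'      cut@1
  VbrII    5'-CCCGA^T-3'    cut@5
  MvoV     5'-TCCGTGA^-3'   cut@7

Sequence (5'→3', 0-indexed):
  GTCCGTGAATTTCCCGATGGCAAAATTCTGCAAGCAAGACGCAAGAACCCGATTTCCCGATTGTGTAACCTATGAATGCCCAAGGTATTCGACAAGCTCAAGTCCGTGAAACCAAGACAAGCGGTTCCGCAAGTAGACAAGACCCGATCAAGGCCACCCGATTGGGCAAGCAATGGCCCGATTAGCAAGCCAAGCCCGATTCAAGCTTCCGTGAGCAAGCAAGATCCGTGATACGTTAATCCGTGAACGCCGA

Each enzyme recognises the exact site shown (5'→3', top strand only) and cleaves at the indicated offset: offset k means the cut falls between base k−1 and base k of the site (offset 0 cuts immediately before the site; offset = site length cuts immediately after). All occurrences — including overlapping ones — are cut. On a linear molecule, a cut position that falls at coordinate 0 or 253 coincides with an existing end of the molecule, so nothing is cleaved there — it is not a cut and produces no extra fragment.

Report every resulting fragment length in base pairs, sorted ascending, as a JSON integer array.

[2,2,3,4,4,4,5,5,5,6,6,7,7,8,8,8,8,9,9,10,10,11,12,12,12,12,14,14,15,21]

Scan for sites:
  QalVI CAAG/1: at [30, 34, 41, 80, 92, 98, 112, 117, 129, 137, 148, 166, 185, 190, 201, 215, 219] ⇒ [31, 35, 42, 81, 93, 99, 113, 118, 130, 138, 149, 167, 186, 191, 202, 216, 220]
  VbrII CCCGAT/5: at [12, 47, 55, 142, 156, 176, 194] ⇒ [17, 52, 60, 147, 161, 181, 199]
  MvoV TCCGTGA/7: at [1, 102, 207, 224, 239] ⇒ [8, 109, 214, 231, 246]

All cut coordinates (distinct, sorted): [8, 17, 31, 35, 42, 52, 60, 81, 93, 99, 109, 113, 118, 130, 138, 147, 149, 161, 167, 181, 186, 191, 199, 202, 214, 216, 220, 231, 246]

Fragments:
  [0,8): 8 bp
  [8,17): 9 bp
  [17,31): 14 bp
  [31,35): 4 bp
  [35,42): 7 bp
  [42,52): 10 bp
  [52,60): 8 bp
  [60,81): 21 bp
  [81,93): 12 bp
  [93,99): 6 bp
  [99,109): 10 bp
  [109,113): 4 bp
  [113,118): 5 bp
  [118,130): 12 bp
  [130,138): 8 bp
  [138,147): 9 bp
  [147,149): 2 bp
  [149,161): 12 bp
  [161,167): 6 bp
  [167,181): 14 bp
  [181,186): 5 bp
  [186,191): 5 bp
  [191,199): 8 bp
  [199,202): 3 bp
  [202,214): 12 bp
  [214,216): 2 bp
  [216,220): 4 bp
  [220,231): 11 bp
  [231,246): 15 bp
  [246,253): 7 bp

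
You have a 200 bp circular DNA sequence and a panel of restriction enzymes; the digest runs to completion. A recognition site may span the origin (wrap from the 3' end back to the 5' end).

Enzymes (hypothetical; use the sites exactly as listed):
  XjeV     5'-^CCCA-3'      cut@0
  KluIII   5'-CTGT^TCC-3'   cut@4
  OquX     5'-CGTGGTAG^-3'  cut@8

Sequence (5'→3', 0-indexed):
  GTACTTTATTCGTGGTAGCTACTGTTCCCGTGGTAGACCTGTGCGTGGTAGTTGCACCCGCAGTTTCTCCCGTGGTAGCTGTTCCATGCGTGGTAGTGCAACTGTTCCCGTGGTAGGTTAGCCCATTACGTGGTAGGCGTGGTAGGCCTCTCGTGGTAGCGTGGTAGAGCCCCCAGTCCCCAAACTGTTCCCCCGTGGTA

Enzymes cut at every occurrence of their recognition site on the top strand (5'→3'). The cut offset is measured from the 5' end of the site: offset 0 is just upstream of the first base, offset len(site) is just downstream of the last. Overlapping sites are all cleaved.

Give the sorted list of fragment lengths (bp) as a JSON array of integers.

[4,4,5,7,7,8,9,9,10,11,11,13,14,14,15,15,17,27]

Site scan:
  XjeV CCCA/0: at [121, 171, 178] ⇒ [121, 171, 178]
  KluIII CTGTTCC/4: at [21, 78, 101, 184] ⇒ [25, 82, 105, 188]
  OquX CGTGGTAG/8: at [10, 28, 43, 70, 88, 108, 128, 137, 151, 159, 193] ⇒ [1, 18, 36, 51, 78, 96, 116, 136, 145, 159, 167]

Pooled cuts: [1, 18, 25, 36, 51, 78, 82, 96, 105, 116, 121, 136, 145, 159, 167, 171, 178, 188]

Fragment lengths:
  1→18: 17 bp
  18→25: 7 bp
  25→36: 11 bp
  36→51: 15 bp
  51→78: 27 bp
  78→82: 4 bp
  82→96: 14 bp
  96→105: 9 bp
  105→116: 11 bp
  116→121: 5 bp
  121→136: 15 bp
  136→145: 9 bp
  145→159: 14 bp
  159→167: 8 bp
  167→171: 4 bp
  171→178: 7 bp
  178→188: 10 bp
  188→1 (wrap): 200-188+1 = 13 bp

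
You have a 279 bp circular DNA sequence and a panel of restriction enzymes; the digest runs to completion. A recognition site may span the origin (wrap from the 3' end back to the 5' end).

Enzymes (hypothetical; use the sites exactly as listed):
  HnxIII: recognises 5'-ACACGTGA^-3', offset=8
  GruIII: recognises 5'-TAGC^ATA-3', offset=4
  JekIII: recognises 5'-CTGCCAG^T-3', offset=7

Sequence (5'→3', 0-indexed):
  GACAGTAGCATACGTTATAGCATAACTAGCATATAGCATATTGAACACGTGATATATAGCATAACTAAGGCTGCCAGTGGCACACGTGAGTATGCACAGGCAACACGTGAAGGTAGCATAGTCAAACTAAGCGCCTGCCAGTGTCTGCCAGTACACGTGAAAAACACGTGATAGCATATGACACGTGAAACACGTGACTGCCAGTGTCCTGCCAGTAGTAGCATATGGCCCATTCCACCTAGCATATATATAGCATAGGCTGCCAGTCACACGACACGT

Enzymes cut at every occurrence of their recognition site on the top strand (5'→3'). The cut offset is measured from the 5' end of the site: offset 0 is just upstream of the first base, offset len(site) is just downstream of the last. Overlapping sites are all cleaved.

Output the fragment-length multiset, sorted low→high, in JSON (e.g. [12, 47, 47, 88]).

[4,7,7,7,7,7,8,9,9,9,10,11,11,11,12,12,12,13,15,15,17,21,21,24]

Scan for sites:
  HnxIII ACACGTGA/8: at [44, 81, 102, 152, 163, 180, 189, 273] ⇒ [2, 52, 89, 110, 160, 171, 188, 197]
  GruIII TAGCATA/4: at [5, 17, 26, 33, 56, 113, 171, 218, 239, 250] ⇒ [9, 21, 30, 37, 60, 117, 175, 222, 243, 254]
  JekIII CTGCCAGT/7: at [70, 134, 144, 197, 208, 259] ⇒ [77, 141, 151, 204, 215, 266]

All cut coordinates (distinct, sorted): [2, 9, 21, 30, 37, 52, 60, 77, 89, 110, 117, 141, 151, 160, 171, 175, 188, 197, 204, 215, 222, 243, 254, 266]

Fragments:
  2→9: 7 bp
  9→21: 12 bp
  21→30: 9 bp
  30→37: 7 bp
  37→52: 15 bp
  52→60: 8 bp
  60→77: 17 bp
  77→89: 12 bp
  89→110: 21 bp
  110→117: 7 bp
  117→141: 24 bp
  141→151: 10 bp
  151→160: 9 bp
  160→171: 11 bp
  171→175: 4 bp
  175→188: 13 bp
  188→197: 9 bp
  197→204: 7 bp
  204→215: 11 bp
  215→222: 7 bp
  222→243: 21 bp
  243→254: 11 bp
  254→266: 12 bp
  266→2 (wrap): 279-266+2 = 15 bp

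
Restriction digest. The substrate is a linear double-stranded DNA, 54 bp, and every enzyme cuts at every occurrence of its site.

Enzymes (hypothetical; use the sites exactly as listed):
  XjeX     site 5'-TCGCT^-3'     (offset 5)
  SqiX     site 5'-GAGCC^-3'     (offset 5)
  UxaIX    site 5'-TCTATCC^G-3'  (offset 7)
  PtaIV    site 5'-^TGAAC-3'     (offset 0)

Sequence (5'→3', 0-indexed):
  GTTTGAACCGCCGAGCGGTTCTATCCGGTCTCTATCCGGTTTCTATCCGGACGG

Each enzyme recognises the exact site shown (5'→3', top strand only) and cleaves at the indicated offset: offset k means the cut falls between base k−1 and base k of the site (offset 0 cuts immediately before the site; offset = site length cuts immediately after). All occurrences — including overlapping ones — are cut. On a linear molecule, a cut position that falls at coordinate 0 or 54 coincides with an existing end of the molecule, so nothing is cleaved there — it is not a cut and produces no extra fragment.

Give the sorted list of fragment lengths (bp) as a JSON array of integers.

Site scan:
  XjeX (TCGCT, off=5): no sites
  SqiX (GAGCC, off=5): no sites
  UxaIX (TCTATCCG, off=7): starts [19, 30, 41] → cuts [26, 37, 48]
  PtaIV (TGAAC, off=0): starts [3] → cuts [3]

All cut coordinates (distinct, sorted): [3, 26, 37, 48]

Fragments:
  [0,3): 3 bp
  [3,26): 23 bp
  [26,37): 11 bp
  [37,48): 11 bp
  [48,54): 6 bp

[3,6,11,11,23]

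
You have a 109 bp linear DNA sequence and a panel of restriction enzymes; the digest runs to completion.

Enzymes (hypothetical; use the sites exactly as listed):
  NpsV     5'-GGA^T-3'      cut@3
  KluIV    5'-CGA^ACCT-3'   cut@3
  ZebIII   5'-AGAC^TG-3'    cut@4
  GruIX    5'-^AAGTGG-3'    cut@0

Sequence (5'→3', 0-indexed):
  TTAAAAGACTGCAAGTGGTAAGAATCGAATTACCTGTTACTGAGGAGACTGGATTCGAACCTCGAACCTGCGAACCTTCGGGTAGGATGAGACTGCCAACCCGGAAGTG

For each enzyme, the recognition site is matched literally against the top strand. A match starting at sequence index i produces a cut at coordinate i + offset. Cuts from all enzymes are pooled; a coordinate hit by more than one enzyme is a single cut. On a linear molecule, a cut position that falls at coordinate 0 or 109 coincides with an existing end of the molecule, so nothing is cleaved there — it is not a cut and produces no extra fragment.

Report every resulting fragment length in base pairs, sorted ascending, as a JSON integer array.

Per-enzyme occurrences:
  NpsV GGAT/3: at [50, 84] ⇒ [53, 87]
  KluIV CGAACCT/3: at [55, 62, 70] ⇒ [58, 65, 73]
  ZebIII AGACTG/4: at [5, 45, 89] ⇒ [9, 49, 93]
  GruIX AAGTGG/0: at [12] ⇒ [12]

All cut coordinates (distinct, sorted): [9, 12, 49, 53, 58, 65, 73, 87, 93]

Fragments:
  [0,9): 9 bp
  [9,12): 3 bp
  [12,49): 37 bp
  [49,53): 4 bp
  [53,58): 5 bp
  [58,65): 7 bp
  [65,73): 8 bp
  [73,87): 14 bp
  [87,93): 6 bp
  [93,109): 16 bp

[3,4,5,6,7,8,9,14,16,37]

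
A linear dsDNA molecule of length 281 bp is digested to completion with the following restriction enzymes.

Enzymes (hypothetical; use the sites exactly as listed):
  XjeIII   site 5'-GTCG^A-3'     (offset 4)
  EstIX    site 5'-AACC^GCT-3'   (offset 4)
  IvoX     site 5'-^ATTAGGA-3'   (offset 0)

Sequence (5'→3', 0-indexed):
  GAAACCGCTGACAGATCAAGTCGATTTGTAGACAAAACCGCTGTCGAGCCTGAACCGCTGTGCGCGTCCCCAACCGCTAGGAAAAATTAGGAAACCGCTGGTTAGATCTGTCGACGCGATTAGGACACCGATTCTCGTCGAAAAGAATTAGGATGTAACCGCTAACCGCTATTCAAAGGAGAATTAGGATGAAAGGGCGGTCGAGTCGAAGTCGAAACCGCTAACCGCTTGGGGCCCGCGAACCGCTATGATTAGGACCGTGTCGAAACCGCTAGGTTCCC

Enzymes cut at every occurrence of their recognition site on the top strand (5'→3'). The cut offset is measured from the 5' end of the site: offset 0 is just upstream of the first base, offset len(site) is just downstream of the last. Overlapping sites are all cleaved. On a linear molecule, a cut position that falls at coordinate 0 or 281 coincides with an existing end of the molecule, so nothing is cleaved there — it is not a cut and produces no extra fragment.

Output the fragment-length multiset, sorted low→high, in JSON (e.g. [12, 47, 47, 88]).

[5,5,5,5,6,6,6,6,7,7,7,10,10,11,11,14,15,15,16,17,17,18,19,21,22]

Site scan:
  XjeIII GTCGA/4: at [19, 42, 109, 136, 199, 204, 210, 261] ⇒ [23, 46, 113, 140, 203, 208, 214, 265]
  EstIX AACCGCT/4: at [2, 35, 52, 71, 92, 156, 163, 215, 222, 240, 266] ⇒ [6, 39, 56, 75, 96, 160, 167, 219, 226, 244, 270]
  IvoX ATTAGGA/0: at [85, 118, 146, 182, 250] ⇒ [85, 118, 146, 182, 250]

All cut coordinates (distinct, sorted): [6, 23, 39, 46, 56, 75, 85, 96, 113, 118, 140, 146, 160, 167, 182, 203, 208, 214, 219, 226, 244, 250, 265, 270]

Fragment lengths:
  [0,6): 6 bp
  [6,23): 17 bp
  [23,39): 16 bp
  [39,46): 7 bp
  [46,56): 10 bp
  [56,75): 19 bp
  [75,85): 10 bp
  [85,96): 11 bp
  [96,113): 17 bp
  [113,118): 5 bp
  [118,140): 22 bp
  [140,146): 6 bp
  [146,160): 14 bp
  [160,167): 7 bp
  [167,182): 15 bp
  [182,203): 21 bp
  [203,208): 5 bp
  [208,214): 6 bp
  [214,219): 5 bp
  [219,226): 7 bp
  [226,244): 18 bp
  [244,250): 6 bp
  [250,265): 15 bp
  [265,270): 5 bp
  [270,281): 11 bp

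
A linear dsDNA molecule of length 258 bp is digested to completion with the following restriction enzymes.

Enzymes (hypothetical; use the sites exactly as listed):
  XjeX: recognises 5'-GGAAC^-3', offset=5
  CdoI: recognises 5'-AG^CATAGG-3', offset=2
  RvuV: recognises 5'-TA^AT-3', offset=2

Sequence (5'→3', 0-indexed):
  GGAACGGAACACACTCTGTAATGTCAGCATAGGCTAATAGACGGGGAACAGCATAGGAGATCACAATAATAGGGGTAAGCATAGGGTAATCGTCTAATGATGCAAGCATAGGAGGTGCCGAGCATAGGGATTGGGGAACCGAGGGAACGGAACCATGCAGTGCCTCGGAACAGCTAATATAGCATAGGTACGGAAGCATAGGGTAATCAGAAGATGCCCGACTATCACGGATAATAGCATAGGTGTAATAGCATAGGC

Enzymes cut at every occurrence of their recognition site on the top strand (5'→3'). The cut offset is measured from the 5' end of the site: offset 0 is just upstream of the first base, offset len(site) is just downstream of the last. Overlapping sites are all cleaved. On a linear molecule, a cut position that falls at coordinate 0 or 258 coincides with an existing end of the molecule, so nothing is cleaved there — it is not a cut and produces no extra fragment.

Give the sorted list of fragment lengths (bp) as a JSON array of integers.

[2,4,4,5,5,5,5,6,7,7,8,9,9,9,9,10,10,10,11,13,14,16,17,17,18,28]

Site scan:
  XjeX GGAAC/5: at [0, 5, 44, 134, 143, 148, 166] ⇒ [5, 10, 49, 139, 148, 153, 171]
  CdoI AGCATAGG/2: at [25, 49, 77, 104, 120, 180, 194, 235, 249] ⇒ [27, 51, 79, 106, 122, 182, 196, 237, 251]
  RvuV TAAT/2: at [18, 34, 66, 86, 94, 174, 203, 231, 245] ⇒ [20, 36, 68, 88, 96, 176, 205, 233, 247]

Pooled cuts: [5, 10, 20, 27, 36, 49, 51, 68, 79, 88, 96, 106, 122, 139, 148, 153, 171, 176, 182, 196, 205, 233, 237, 247, 251]

Fragments:
  [0,5): 5 bp
  [5,10): 5 bp
  [10,20): 10 bp
  [20,27): 7 bp
  [27,36): 9 bp
  [36,49): 13 bp
  [49,51): 2 bp
  [51,68): 17 bp
  [68,79): 11 bp
  [79,88): 9 bp
  [88,96): 8 bp
  [96,106): 10 bp
  [106,122): 16 bp
  [122,139): 17 bp
  [139,148): 9 bp
  [148,153): 5 bp
  [153,171): 18 bp
  [171,176): 5 bp
  [176,182): 6 bp
  [182,196): 14 bp
  [196,205): 9 bp
  [205,233): 28 bp
  [233,237): 4 bp
  [237,247): 10 bp
  [247,251): 4 bp
  [251,258): 7 bp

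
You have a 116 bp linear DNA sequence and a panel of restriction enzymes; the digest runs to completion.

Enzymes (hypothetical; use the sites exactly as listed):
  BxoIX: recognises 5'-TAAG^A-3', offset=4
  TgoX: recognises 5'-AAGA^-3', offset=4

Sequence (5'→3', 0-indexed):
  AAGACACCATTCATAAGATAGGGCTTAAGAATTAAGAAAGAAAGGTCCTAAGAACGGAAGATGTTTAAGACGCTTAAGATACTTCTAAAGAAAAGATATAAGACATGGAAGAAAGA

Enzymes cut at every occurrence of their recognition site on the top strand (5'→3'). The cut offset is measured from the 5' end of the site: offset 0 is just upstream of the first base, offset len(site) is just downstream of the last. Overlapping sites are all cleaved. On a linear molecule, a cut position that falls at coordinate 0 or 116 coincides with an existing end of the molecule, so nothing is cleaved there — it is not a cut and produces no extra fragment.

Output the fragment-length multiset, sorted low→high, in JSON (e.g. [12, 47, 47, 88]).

Site scan:
  BxoIX (TAAGA, off=4): starts [13, 25, 32, 48, 65, 74, 98] → cuts [17, 29, 36, 52, 69, 78, 102]
  TgoX (AAGA, off=4): starts [0, 14, 26, 33, 37, 49, 57, 66, 75, 87, 92, 99, 108, 112] → cuts [4, 18, 30, 37, 41, 53, 61, 70, 79, 91, 96, 103, 112] (position 116 is a terminus of the linear molecule — no cut)

All cut coordinates (distinct, sorted): [4, 17, 18, 29, 30, 36, 37, 41, 52, 53, 61, 69, 70, 78, 79, 91, 96, 102, 103, 112]

Fragments:
  [0,4): 4 bp
  [4,17): 13 bp
  [17,18): 1 bp
  [18,29): 11 bp
  [29,30): 1 bp
  [30,36): 6 bp
  [36,37): 1 bp
  [37,41): 4 bp
  [41,52): 11 bp
  [52,53): 1 bp
  [53,61): 8 bp
  [61,69): 8 bp
  [69,70): 1 bp
  [70,78): 8 bp
  [78,79): 1 bp
  [79,91): 12 bp
  [91,96): 5 bp
  [96,102): 6 bp
  [102,103): 1 bp
  [103,112): 9 bp
  [112,116): 4 bp

[1,1,1,1,1,1,1,4,4,4,5,6,6,8,8,8,9,11,11,12,13]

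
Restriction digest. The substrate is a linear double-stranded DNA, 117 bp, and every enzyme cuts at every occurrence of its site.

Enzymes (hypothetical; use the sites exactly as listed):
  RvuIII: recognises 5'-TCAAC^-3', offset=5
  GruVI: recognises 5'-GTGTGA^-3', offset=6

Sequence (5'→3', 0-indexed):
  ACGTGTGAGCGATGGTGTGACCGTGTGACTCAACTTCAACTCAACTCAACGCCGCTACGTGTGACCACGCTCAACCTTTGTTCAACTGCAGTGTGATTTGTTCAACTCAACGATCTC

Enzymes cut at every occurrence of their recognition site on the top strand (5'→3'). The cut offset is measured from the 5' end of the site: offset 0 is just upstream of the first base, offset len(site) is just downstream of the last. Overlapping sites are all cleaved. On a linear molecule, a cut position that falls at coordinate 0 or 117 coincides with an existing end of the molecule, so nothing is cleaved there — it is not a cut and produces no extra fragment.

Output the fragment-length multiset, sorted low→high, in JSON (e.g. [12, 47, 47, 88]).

[5,5,5,6,6,6,8,8,10,10,11,11,12,14]

Per-enzyme occurrences:
  RvuIII TCAAC/5: at [29, 35, 40, 45, 70, 81, 101, 106] ⇒ [34, 40, 45, 50, 75, 86, 106, 111]
  GruVI GTGTGA/6: at [2, 14, 22, 58, 90] ⇒ [8, 20, 28, 64, 96]

All cut coordinates (distinct, sorted): [8, 20, 28, 34, 40, 45, 50, 64, 75, 86, 96, 106, 111]

Fragment lengths:
  [0,8): 8 bp
  [8,20): 12 bp
  [20,28): 8 bp
  [28,34): 6 bp
  [34,40): 6 bp
  [40,45): 5 bp
  [45,50): 5 bp
  [50,64): 14 bp
  [64,75): 11 bp
  [75,86): 11 bp
  [86,96): 10 bp
  [96,106): 10 bp
  [106,111): 5 bp
  [111,117): 6 bp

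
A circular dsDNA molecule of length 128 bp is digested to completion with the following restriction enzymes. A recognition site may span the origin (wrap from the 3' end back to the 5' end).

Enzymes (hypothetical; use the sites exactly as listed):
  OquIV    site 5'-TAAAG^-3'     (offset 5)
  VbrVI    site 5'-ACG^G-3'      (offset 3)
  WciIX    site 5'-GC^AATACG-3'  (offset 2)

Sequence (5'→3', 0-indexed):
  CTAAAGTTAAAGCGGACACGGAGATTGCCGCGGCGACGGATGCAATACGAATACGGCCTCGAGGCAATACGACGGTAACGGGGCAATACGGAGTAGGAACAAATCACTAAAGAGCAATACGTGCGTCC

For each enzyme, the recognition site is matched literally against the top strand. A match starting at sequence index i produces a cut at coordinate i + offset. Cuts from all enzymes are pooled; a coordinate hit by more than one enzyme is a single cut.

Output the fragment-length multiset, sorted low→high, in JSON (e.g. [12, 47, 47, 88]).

[3,4,5,6,6,6,8,9,10,12,18,19,22]

Site scan:
  OquIV (TAAAG, off=5): starts [1, 7, 107] → cuts [6, 12, 112]
  VbrVI (ACGG, off=3): starts [17, 35, 52, 71, 77, 87] → cuts [20, 38, 55, 74, 80, 90]
  WciIX (GCAATACG, off=2): starts [41, 63, 82, 113] → cuts [43, 65, 84, 115]

All cut coordinates (distinct, sorted): [6, 12, 20, 38, 43, 55, 65, 74, 80, 84, 90, 112, 115]

Fragment lengths:
  6→12: 6 bp
  12→20: 8 bp
  20→38: 18 bp
  38→43: 5 bp
  43→55: 12 bp
  55→65: 10 bp
  65→74: 9 bp
  74→80: 6 bp
  80→84: 4 bp
  84→90: 6 bp
  90→112: 22 bp
  112→115: 3 bp
  115→6 (wrap): 128-115+6 = 19 bp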